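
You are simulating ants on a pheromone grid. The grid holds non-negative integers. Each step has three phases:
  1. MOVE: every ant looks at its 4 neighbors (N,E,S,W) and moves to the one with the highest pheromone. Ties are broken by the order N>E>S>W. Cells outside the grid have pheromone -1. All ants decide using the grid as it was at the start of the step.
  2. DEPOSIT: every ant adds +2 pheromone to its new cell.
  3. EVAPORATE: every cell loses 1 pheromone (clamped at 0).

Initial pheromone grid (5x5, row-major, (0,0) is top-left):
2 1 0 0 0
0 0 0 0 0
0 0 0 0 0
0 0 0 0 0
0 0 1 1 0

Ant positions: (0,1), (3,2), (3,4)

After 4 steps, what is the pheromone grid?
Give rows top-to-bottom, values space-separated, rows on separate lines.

After step 1: ants at (0,0),(4,2),(2,4)
  3 0 0 0 0
  0 0 0 0 0
  0 0 0 0 1
  0 0 0 0 0
  0 0 2 0 0
After step 2: ants at (0,1),(3,2),(1,4)
  2 1 0 0 0
  0 0 0 0 1
  0 0 0 0 0
  0 0 1 0 0
  0 0 1 0 0
After step 3: ants at (0,0),(4,2),(0,4)
  3 0 0 0 1
  0 0 0 0 0
  0 0 0 0 0
  0 0 0 0 0
  0 0 2 0 0
After step 4: ants at (0,1),(3,2),(1,4)
  2 1 0 0 0
  0 0 0 0 1
  0 0 0 0 0
  0 0 1 0 0
  0 0 1 0 0

2 1 0 0 0
0 0 0 0 1
0 0 0 0 0
0 0 1 0 0
0 0 1 0 0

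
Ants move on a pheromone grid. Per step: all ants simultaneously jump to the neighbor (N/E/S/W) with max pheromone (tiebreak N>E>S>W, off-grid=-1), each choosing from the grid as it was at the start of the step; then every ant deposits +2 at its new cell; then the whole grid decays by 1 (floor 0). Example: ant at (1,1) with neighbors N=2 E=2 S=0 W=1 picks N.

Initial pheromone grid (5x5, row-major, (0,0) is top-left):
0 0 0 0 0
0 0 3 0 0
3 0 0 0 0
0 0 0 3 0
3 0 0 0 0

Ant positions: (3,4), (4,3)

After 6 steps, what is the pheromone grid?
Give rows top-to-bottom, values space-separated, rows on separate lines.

After step 1: ants at (3,3),(3,3)
  0 0 0 0 0
  0 0 2 0 0
  2 0 0 0 0
  0 0 0 6 0
  2 0 0 0 0
After step 2: ants at (2,3),(2,3)
  0 0 0 0 0
  0 0 1 0 0
  1 0 0 3 0
  0 0 0 5 0
  1 0 0 0 0
After step 3: ants at (3,3),(3,3)
  0 0 0 0 0
  0 0 0 0 0
  0 0 0 2 0
  0 0 0 8 0
  0 0 0 0 0
After step 4: ants at (2,3),(2,3)
  0 0 0 0 0
  0 0 0 0 0
  0 0 0 5 0
  0 0 0 7 0
  0 0 0 0 0
After step 5: ants at (3,3),(3,3)
  0 0 0 0 0
  0 0 0 0 0
  0 0 0 4 0
  0 0 0 10 0
  0 0 0 0 0
After step 6: ants at (2,3),(2,3)
  0 0 0 0 0
  0 0 0 0 0
  0 0 0 7 0
  0 0 0 9 0
  0 0 0 0 0

0 0 0 0 0
0 0 0 0 0
0 0 0 7 0
0 0 0 9 0
0 0 0 0 0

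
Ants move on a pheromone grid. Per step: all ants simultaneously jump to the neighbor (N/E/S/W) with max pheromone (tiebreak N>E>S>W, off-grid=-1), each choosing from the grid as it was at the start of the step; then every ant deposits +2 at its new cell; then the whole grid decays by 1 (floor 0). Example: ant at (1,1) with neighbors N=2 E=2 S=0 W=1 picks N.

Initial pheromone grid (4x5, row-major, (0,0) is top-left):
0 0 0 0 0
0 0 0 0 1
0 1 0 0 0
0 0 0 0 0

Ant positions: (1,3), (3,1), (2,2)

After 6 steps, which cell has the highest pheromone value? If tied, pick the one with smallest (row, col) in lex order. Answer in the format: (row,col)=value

Step 1: ant0:(1,3)->E->(1,4) | ant1:(3,1)->N->(2,1) | ant2:(2,2)->W->(2,1)
  grid max=4 at (2,1)
Step 2: ant0:(1,4)->N->(0,4) | ant1:(2,1)->N->(1,1) | ant2:(2,1)->N->(1,1)
  grid max=3 at (1,1)
Step 3: ant0:(0,4)->S->(1,4) | ant1:(1,1)->S->(2,1) | ant2:(1,1)->S->(2,1)
  grid max=6 at (2,1)
Step 4: ant0:(1,4)->N->(0,4) | ant1:(2,1)->N->(1,1) | ant2:(2,1)->N->(1,1)
  grid max=5 at (1,1)
Step 5: ant0:(0,4)->S->(1,4) | ant1:(1,1)->S->(2,1) | ant2:(1,1)->S->(2,1)
  grid max=8 at (2,1)
Step 6: ant0:(1,4)->N->(0,4) | ant1:(2,1)->N->(1,1) | ant2:(2,1)->N->(1,1)
  grid max=7 at (1,1)
Final grid:
  0 0 0 0 1
  0 7 0 0 1
  0 7 0 0 0
  0 0 0 0 0
Max pheromone 7 at (1,1)

Answer: (1,1)=7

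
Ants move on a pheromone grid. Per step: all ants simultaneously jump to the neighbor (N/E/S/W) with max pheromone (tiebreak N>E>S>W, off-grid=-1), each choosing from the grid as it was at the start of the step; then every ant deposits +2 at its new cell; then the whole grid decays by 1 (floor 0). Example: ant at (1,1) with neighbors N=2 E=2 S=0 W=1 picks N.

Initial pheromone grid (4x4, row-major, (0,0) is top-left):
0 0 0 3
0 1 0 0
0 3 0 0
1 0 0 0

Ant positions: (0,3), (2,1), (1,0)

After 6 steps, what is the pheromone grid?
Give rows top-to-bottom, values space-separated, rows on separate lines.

After step 1: ants at (1,3),(1,1),(1,1)
  0 0 0 2
  0 4 0 1
  0 2 0 0
  0 0 0 0
After step 2: ants at (0,3),(2,1),(2,1)
  0 0 0 3
  0 3 0 0
  0 5 0 0
  0 0 0 0
After step 3: ants at (1,3),(1,1),(1,1)
  0 0 0 2
  0 6 0 1
  0 4 0 0
  0 0 0 0
After step 4: ants at (0,3),(2,1),(2,1)
  0 0 0 3
  0 5 0 0
  0 7 0 0
  0 0 0 0
After step 5: ants at (1,3),(1,1),(1,1)
  0 0 0 2
  0 8 0 1
  0 6 0 0
  0 0 0 0
After step 6: ants at (0,3),(2,1),(2,1)
  0 0 0 3
  0 7 0 0
  0 9 0 0
  0 0 0 0

0 0 0 3
0 7 0 0
0 9 0 0
0 0 0 0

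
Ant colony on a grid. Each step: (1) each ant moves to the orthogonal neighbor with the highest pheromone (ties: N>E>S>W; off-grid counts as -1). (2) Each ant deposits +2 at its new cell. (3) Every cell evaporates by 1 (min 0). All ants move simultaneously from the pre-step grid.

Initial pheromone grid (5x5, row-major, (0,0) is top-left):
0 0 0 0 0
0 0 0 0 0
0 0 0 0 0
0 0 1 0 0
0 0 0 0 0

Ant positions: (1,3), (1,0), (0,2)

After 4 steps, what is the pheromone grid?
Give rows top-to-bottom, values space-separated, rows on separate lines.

After step 1: ants at (0,3),(0,0),(0,3)
  1 0 0 3 0
  0 0 0 0 0
  0 0 0 0 0
  0 0 0 0 0
  0 0 0 0 0
After step 2: ants at (0,4),(0,1),(0,4)
  0 1 0 2 3
  0 0 0 0 0
  0 0 0 0 0
  0 0 0 0 0
  0 0 0 0 0
After step 3: ants at (0,3),(0,2),(0,3)
  0 0 1 5 2
  0 0 0 0 0
  0 0 0 0 0
  0 0 0 0 0
  0 0 0 0 0
After step 4: ants at (0,4),(0,3),(0,4)
  0 0 0 6 5
  0 0 0 0 0
  0 0 0 0 0
  0 0 0 0 0
  0 0 0 0 0

0 0 0 6 5
0 0 0 0 0
0 0 0 0 0
0 0 0 0 0
0 0 0 0 0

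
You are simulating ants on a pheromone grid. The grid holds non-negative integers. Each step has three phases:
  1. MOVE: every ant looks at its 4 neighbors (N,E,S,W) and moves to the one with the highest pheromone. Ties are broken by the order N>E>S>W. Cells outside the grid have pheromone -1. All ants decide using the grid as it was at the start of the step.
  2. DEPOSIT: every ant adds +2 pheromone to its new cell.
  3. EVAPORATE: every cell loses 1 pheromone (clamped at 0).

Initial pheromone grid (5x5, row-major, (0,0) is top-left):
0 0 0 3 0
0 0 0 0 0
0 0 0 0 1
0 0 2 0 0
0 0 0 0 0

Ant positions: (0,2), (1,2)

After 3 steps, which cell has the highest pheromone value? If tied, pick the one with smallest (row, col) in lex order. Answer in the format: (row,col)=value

Answer: (0,3)=6

Derivation:
Step 1: ant0:(0,2)->E->(0,3) | ant1:(1,2)->N->(0,2)
  grid max=4 at (0,3)
Step 2: ant0:(0,3)->W->(0,2) | ant1:(0,2)->E->(0,3)
  grid max=5 at (0,3)
Step 3: ant0:(0,2)->E->(0,3) | ant1:(0,3)->W->(0,2)
  grid max=6 at (0,3)
Final grid:
  0 0 3 6 0
  0 0 0 0 0
  0 0 0 0 0
  0 0 0 0 0
  0 0 0 0 0
Max pheromone 6 at (0,3)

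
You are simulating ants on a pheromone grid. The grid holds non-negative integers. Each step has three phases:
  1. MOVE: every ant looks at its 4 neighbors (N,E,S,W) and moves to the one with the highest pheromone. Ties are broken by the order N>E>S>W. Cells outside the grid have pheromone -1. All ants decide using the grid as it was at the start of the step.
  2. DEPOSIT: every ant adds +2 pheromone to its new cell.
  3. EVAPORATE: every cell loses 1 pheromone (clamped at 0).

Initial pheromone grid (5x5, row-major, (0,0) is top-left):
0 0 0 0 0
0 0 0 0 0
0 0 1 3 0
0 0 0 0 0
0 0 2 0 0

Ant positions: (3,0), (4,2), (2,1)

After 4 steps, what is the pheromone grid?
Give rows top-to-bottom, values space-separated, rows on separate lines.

After step 1: ants at (2,0),(3,2),(2,2)
  0 0 0 0 0
  0 0 0 0 0
  1 0 2 2 0
  0 0 1 0 0
  0 0 1 0 0
After step 2: ants at (1,0),(2,2),(2,3)
  0 0 0 0 0
  1 0 0 0 0
  0 0 3 3 0
  0 0 0 0 0
  0 0 0 0 0
After step 3: ants at (0,0),(2,3),(2,2)
  1 0 0 0 0
  0 0 0 0 0
  0 0 4 4 0
  0 0 0 0 0
  0 0 0 0 0
After step 4: ants at (0,1),(2,2),(2,3)
  0 1 0 0 0
  0 0 0 0 0
  0 0 5 5 0
  0 0 0 0 0
  0 0 0 0 0

0 1 0 0 0
0 0 0 0 0
0 0 5 5 0
0 0 0 0 0
0 0 0 0 0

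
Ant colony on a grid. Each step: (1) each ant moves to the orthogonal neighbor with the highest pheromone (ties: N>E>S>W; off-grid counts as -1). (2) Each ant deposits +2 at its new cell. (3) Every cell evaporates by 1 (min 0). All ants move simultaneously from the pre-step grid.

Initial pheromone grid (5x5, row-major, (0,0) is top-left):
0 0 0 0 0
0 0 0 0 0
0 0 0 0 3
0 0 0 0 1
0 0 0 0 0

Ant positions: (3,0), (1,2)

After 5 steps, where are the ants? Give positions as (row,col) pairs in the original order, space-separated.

Step 1: ant0:(3,0)->N->(2,0) | ant1:(1,2)->N->(0,2)
  grid max=2 at (2,4)
Step 2: ant0:(2,0)->N->(1,0) | ant1:(0,2)->E->(0,3)
  grid max=1 at (0,3)
Step 3: ant0:(1,0)->N->(0,0) | ant1:(0,3)->E->(0,4)
  grid max=1 at (0,0)
Step 4: ant0:(0,0)->E->(0,1) | ant1:(0,4)->S->(1,4)
  grid max=1 at (0,1)
Step 5: ant0:(0,1)->E->(0,2) | ant1:(1,4)->N->(0,4)
  grid max=1 at (0,2)

(0,2) (0,4)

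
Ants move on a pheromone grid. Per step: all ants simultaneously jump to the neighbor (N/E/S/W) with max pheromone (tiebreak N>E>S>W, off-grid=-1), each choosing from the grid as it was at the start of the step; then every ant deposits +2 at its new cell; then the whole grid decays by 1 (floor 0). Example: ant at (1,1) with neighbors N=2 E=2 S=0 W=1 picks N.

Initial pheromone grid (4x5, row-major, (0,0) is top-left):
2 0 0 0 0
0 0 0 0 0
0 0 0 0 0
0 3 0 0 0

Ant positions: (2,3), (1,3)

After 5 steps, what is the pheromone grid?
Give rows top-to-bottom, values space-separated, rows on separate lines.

After step 1: ants at (1,3),(0,3)
  1 0 0 1 0
  0 0 0 1 0
  0 0 0 0 0
  0 2 0 0 0
After step 2: ants at (0,3),(1,3)
  0 0 0 2 0
  0 0 0 2 0
  0 0 0 0 0
  0 1 0 0 0
After step 3: ants at (1,3),(0,3)
  0 0 0 3 0
  0 0 0 3 0
  0 0 0 0 0
  0 0 0 0 0
After step 4: ants at (0,3),(1,3)
  0 0 0 4 0
  0 0 0 4 0
  0 0 0 0 0
  0 0 0 0 0
After step 5: ants at (1,3),(0,3)
  0 0 0 5 0
  0 0 0 5 0
  0 0 0 0 0
  0 0 0 0 0

0 0 0 5 0
0 0 0 5 0
0 0 0 0 0
0 0 0 0 0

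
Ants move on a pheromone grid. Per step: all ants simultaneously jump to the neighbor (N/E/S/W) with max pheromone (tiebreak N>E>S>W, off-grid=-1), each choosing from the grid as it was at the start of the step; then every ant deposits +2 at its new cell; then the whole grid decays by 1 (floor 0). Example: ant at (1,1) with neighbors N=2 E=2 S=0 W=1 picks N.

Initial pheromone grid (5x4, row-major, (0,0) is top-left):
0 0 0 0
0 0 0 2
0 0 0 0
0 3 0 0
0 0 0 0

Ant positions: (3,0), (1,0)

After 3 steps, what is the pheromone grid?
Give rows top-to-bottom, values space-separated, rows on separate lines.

After step 1: ants at (3,1),(0,0)
  1 0 0 0
  0 0 0 1
  0 0 0 0
  0 4 0 0
  0 0 0 0
After step 2: ants at (2,1),(0,1)
  0 1 0 0
  0 0 0 0
  0 1 0 0
  0 3 0 0
  0 0 0 0
After step 3: ants at (3,1),(0,2)
  0 0 1 0
  0 0 0 0
  0 0 0 0
  0 4 0 0
  0 0 0 0

0 0 1 0
0 0 0 0
0 0 0 0
0 4 0 0
0 0 0 0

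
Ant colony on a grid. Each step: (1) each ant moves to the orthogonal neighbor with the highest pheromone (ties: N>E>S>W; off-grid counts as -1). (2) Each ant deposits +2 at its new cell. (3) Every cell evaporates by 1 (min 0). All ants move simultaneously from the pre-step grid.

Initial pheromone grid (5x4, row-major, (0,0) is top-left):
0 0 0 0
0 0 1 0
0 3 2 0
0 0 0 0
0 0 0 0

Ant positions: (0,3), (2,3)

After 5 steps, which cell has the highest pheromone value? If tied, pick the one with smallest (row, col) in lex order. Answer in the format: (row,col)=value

Answer: (2,2)=3

Derivation:
Step 1: ant0:(0,3)->S->(1,3) | ant1:(2,3)->W->(2,2)
  grid max=3 at (2,2)
Step 2: ant0:(1,3)->N->(0,3) | ant1:(2,2)->W->(2,1)
  grid max=3 at (2,1)
Step 3: ant0:(0,3)->S->(1,3) | ant1:(2,1)->E->(2,2)
  grid max=3 at (2,2)
Step 4: ant0:(1,3)->N->(0,3) | ant1:(2,2)->W->(2,1)
  grid max=3 at (2,1)
Step 5: ant0:(0,3)->S->(1,3) | ant1:(2,1)->E->(2,2)
  grid max=3 at (2,2)
Final grid:
  0 0 0 0
  0 0 0 1
  0 2 3 0
  0 0 0 0
  0 0 0 0
Max pheromone 3 at (2,2)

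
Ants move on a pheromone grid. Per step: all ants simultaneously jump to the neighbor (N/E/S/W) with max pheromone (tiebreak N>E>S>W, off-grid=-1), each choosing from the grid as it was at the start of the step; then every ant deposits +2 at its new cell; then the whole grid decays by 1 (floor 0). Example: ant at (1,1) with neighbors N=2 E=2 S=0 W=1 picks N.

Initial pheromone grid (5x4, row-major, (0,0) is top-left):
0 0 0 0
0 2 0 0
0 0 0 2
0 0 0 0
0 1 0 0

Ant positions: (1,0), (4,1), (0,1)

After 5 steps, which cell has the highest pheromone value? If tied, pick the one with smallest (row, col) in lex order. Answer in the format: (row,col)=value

Step 1: ant0:(1,0)->E->(1,1) | ant1:(4,1)->N->(3,1) | ant2:(0,1)->S->(1,1)
  grid max=5 at (1,1)
Step 2: ant0:(1,1)->N->(0,1) | ant1:(3,1)->N->(2,1) | ant2:(1,1)->N->(0,1)
  grid max=4 at (1,1)
Step 3: ant0:(0,1)->S->(1,1) | ant1:(2,1)->N->(1,1) | ant2:(0,1)->S->(1,1)
  grid max=9 at (1,1)
Step 4: ant0:(1,1)->N->(0,1) | ant1:(1,1)->N->(0,1) | ant2:(1,1)->N->(0,1)
  grid max=8 at (1,1)
Step 5: ant0:(0,1)->S->(1,1) | ant1:(0,1)->S->(1,1) | ant2:(0,1)->S->(1,1)
  grid max=13 at (1,1)
Final grid:
  0 6 0 0
  0 13 0 0
  0 0 0 0
  0 0 0 0
  0 0 0 0
Max pheromone 13 at (1,1)

Answer: (1,1)=13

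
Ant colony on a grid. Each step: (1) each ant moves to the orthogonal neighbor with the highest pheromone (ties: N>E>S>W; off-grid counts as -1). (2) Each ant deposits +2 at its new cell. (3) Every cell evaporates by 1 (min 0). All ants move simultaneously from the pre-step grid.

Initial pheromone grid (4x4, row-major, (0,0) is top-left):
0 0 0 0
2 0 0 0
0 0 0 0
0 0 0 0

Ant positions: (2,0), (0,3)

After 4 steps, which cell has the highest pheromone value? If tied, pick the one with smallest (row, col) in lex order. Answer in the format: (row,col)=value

Answer: (1,0)=2

Derivation:
Step 1: ant0:(2,0)->N->(1,0) | ant1:(0,3)->S->(1,3)
  grid max=3 at (1,0)
Step 2: ant0:(1,0)->N->(0,0) | ant1:(1,3)->N->(0,3)
  grid max=2 at (1,0)
Step 3: ant0:(0,0)->S->(1,0) | ant1:(0,3)->S->(1,3)
  grid max=3 at (1,0)
Step 4: ant0:(1,0)->N->(0,0) | ant1:(1,3)->N->(0,3)
  grid max=2 at (1,0)
Final grid:
  1 0 0 1
  2 0 0 0
  0 0 0 0
  0 0 0 0
Max pheromone 2 at (1,0)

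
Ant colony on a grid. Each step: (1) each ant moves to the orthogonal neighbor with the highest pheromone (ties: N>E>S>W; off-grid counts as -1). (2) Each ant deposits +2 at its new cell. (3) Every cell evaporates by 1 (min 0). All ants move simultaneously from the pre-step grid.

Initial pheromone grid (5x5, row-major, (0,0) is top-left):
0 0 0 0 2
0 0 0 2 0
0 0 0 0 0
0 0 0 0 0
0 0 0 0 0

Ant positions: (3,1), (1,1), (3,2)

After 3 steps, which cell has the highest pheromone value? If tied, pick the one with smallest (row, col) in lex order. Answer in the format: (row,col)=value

Answer: (2,1)=3

Derivation:
Step 1: ant0:(3,1)->N->(2,1) | ant1:(1,1)->N->(0,1) | ant2:(3,2)->N->(2,2)
  grid max=1 at (0,1)
Step 2: ant0:(2,1)->E->(2,2) | ant1:(0,1)->E->(0,2) | ant2:(2,2)->W->(2,1)
  grid max=2 at (2,1)
Step 3: ant0:(2,2)->W->(2,1) | ant1:(0,2)->E->(0,3) | ant2:(2,1)->E->(2,2)
  grid max=3 at (2,1)
Final grid:
  0 0 0 1 0
  0 0 0 0 0
  0 3 3 0 0
  0 0 0 0 0
  0 0 0 0 0
Max pheromone 3 at (2,1)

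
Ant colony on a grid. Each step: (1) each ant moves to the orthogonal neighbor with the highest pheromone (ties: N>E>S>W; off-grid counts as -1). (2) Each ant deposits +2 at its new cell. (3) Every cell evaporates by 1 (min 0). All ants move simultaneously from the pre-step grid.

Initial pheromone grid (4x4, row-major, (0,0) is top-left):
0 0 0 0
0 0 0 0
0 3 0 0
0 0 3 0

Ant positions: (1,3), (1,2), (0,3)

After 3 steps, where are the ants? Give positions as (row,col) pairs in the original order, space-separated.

Step 1: ant0:(1,3)->N->(0,3) | ant1:(1,2)->N->(0,2) | ant2:(0,3)->S->(1,3)
  grid max=2 at (2,1)
Step 2: ant0:(0,3)->S->(1,3) | ant1:(0,2)->E->(0,3) | ant2:(1,3)->N->(0,3)
  grid max=4 at (0,3)
Step 3: ant0:(1,3)->N->(0,3) | ant1:(0,3)->S->(1,3) | ant2:(0,3)->S->(1,3)
  grid max=5 at (0,3)

(0,3) (1,3) (1,3)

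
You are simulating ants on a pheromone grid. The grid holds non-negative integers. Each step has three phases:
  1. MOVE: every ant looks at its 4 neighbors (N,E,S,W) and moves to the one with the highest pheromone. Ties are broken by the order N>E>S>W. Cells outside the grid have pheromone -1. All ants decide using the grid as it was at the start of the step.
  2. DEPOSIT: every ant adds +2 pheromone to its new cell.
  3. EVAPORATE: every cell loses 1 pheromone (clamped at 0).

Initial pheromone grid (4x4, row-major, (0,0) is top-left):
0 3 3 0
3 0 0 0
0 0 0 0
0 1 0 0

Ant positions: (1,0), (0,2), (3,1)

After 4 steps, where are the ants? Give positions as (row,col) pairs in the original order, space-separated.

Step 1: ant0:(1,0)->N->(0,0) | ant1:(0,2)->W->(0,1) | ant2:(3,1)->N->(2,1)
  grid max=4 at (0,1)
Step 2: ant0:(0,0)->E->(0,1) | ant1:(0,1)->E->(0,2) | ant2:(2,1)->N->(1,1)
  grid max=5 at (0,1)
Step 3: ant0:(0,1)->E->(0,2) | ant1:(0,2)->W->(0,1) | ant2:(1,1)->N->(0,1)
  grid max=8 at (0,1)
Step 4: ant0:(0,2)->W->(0,1) | ant1:(0,1)->E->(0,2) | ant2:(0,1)->E->(0,2)
  grid max=9 at (0,1)

(0,1) (0,2) (0,2)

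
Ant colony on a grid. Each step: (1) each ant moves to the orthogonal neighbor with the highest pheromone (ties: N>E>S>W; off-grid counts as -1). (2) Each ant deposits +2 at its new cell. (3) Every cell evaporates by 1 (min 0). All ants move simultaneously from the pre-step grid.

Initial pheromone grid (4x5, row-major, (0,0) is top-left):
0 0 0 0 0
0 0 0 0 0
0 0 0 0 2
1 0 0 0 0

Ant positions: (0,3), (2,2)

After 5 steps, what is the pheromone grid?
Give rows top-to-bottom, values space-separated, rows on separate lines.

After step 1: ants at (0,4),(1,2)
  0 0 0 0 1
  0 0 1 0 0
  0 0 0 0 1
  0 0 0 0 0
After step 2: ants at (1,4),(0,2)
  0 0 1 0 0
  0 0 0 0 1
  0 0 0 0 0
  0 0 0 0 0
After step 3: ants at (0,4),(0,3)
  0 0 0 1 1
  0 0 0 0 0
  0 0 0 0 0
  0 0 0 0 0
After step 4: ants at (0,3),(0,4)
  0 0 0 2 2
  0 0 0 0 0
  0 0 0 0 0
  0 0 0 0 0
After step 5: ants at (0,4),(0,3)
  0 0 0 3 3
  0 0 0 0 0
  0 0 0 0 0
  0 0 0 0 0

0 0 0 3 3
0 0 0 0 0
0 0 0 0 0
0 0 0 0 0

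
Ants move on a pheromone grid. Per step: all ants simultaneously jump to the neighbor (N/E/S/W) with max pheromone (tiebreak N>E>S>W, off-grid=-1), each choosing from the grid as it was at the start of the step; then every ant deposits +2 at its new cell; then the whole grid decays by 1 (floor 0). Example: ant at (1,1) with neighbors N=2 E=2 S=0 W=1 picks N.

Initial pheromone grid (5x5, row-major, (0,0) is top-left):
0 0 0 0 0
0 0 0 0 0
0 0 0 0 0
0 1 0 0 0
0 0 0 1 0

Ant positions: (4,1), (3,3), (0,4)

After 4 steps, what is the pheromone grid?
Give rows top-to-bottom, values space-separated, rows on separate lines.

After step 1: ants at (3,1),(4,3),(1,4)
  0 0 0 0 0
  0 0 0 0 1
  0 0 0 0 0
  0 2 0 0 0
  0 0 0 2 0
After step 2: ants at (2,1),(3,3),(0,4)
  0 0 0 0 1
  0 0 0 0 0
  0 1 0 0 0
  0 1 0 1 0
  0 0 0 1 0
After step 3: ants at (3,1),(4,3),(1,4)
  0 0 0 0 0
  0 0 0 0 1
  0 0 0 0 0
  0 2 0 0 0
  0 0 0 2 0
After step 4: ants at (2,1),(3,3),(0,4)
  0 0 0 0 1
  0 0 0 0 0
  0 1 0 0 0
  0 1 0 1 0
  0 0 0 1 0

0 0 0 0 1
0 0 0 0 0
0 1 0 0 0
0 1 0 1 0
0 0 0 1 0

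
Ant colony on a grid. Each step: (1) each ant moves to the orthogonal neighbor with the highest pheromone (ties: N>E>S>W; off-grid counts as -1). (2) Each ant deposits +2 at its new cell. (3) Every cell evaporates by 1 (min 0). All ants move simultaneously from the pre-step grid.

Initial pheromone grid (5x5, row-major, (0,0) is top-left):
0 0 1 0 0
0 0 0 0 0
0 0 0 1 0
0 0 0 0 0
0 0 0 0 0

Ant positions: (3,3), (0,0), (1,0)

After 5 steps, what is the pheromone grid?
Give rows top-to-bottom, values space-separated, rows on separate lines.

After step 1: ants at (2,3),(0,1),(0,0)
  1 1 0 0 0
  0 0 0 0 0
  0 0 0 2 0
  0 0 0 0 0
  0 0 0 0 0
After step 2: ants at (1,3),(0,0),(0,1)
  2 2 0 0 0
  0 0 0 1 0
  0 0 0 1 0
  0 0 0 0 0
  0 0 0 0 0
After step 3: ants at (2,3),(0,1),(0,0)
  3 3 0 0 0
  0 0 0 0 0
  0 0 0 2 0
  0 0 0 0 0
  0 0 0 0 0
After step 4: ants at (1,3),(0,0),(0,1)
  4 4 0 0 0
  0 0 0 1 0
  0 0 0 1 0
  0 0 0 0 0
  0 0 0 0 0
After step 5: ants at (2,3),(0,1),(0,0)
  5 5 0 0 0
  0 0 0 0 0
  0 0 0 2 0
  0 0 0 0 0
  0 0 0 0 0

5 5 0 0 0
0 0 0 0 0
0 0 0 2 0
0 0 0 0 0
0 0 0 0 0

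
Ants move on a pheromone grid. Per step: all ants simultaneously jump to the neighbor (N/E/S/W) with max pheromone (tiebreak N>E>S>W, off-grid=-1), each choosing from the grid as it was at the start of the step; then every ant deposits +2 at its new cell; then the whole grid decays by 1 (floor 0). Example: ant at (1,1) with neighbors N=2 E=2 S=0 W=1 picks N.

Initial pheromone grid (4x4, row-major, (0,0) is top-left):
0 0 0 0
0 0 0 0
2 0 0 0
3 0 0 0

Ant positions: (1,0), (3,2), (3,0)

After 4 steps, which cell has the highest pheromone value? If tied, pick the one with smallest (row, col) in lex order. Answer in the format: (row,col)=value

Step 1: ant0:(1,0)->S->(2,0) | ant1:(3,2)->N->(2,2) | ant2:(3,0)->N->(2,0)
  grid max=5 at (2,0)
Step 2: ant0:(2,0)->S->(3,0) | ant1:(2,2)->N->(1,2) | ant2:(2,0)->S->(3,0)
  grid max=5 at (3,0)
Step 3: ant0:(3,0)->N->(2,0) | ant1:(1,2)->N->(0,2) | ant2:(3,0)->N->(2,0)
  grid max=7 at (2,0)
Step 4: ant0:(2,0)->S->(3,0) | ant1:(0,2)->E->(0,3) | ant2:(2,0)->S->(3,0)
  grid max=7 at (3,0)
Final grid:
  0 0 0 1
  0 0 0 0
  6 0 0 0
  7 0 0 0
Max pheromone 7 at (3,0)

Answer: (3,0)=7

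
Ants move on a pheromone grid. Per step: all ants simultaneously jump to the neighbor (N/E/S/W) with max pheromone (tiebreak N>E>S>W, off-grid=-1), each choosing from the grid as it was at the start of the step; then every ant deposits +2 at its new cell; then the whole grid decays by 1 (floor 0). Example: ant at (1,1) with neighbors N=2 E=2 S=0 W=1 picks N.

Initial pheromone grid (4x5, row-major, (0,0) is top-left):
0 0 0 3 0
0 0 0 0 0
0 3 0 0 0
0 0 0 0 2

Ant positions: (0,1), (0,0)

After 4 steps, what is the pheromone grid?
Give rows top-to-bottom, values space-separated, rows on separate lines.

After step 1: ants at (0,2),(0,1)
  0 1 1 2 0
  0 0 0 0 0
  0 2 0 0 0
  0 0 0 0 1
After step 2: ants at (0,3),(0,2)
  0 0 2 3 0
  0 0 0 0 0
  0 1 0 0 0
  0 0 0 0 0
After step 3: ants at (0,2),(0,3)
  0 0 3 4 0
  0 0 0 0 0
  0 0 0 0 0
  0 0 0 0 0
After step 4: ants at (0,3),(0,2)
  0 0 4 5 0
  0 0 0 0 0
  0 0 0 0 0
  0 0 0 0 0

0 0 4 5 0
0 0 0 0 0
0 0 0 0 0
0 0 0 0 0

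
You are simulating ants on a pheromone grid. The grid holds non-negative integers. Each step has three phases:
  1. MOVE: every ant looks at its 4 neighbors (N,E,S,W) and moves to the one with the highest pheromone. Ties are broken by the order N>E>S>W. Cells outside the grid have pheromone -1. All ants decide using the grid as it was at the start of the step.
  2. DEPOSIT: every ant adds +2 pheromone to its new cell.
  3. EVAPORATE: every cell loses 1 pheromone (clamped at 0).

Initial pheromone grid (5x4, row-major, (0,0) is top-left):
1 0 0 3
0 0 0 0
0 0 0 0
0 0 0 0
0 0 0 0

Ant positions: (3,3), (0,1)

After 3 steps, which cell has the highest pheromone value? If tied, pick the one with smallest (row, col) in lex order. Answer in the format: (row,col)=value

Step 1: ant0:(3,3)->N->(2,3) | ant1:(0,1)->W->(0,0)
  grid max=2 at (0,0)
Step 2: ant0:(2,3)->N->(1,3) | ant1:(0,0)->E->(0,1)
  grid max=1 at (0,0)
Step 3: ant0:(1,3)->N->(0,3) | ant1:(0,1)->W->(0,0)
  grid max=2 at (0,0)
Final grid:
  2 0 0 2
  0 0 0 0
  0 0 0 0
  0 0 0 0
  0 0 0 0
Max pheromone 2 at (0,0)

Answer: (0,0)=2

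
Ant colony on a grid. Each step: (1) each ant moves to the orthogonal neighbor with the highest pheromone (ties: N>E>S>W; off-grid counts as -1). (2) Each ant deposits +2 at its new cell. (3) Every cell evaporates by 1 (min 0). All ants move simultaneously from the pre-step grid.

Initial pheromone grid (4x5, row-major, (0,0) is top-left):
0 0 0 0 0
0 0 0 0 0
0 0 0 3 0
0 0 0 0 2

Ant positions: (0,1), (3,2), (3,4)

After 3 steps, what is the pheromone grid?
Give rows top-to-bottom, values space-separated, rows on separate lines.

After step 1: ants at (0,2),(2,2),(2,4)
  0 0 1 0 0
  0 0 0 0 0
  0 0 1 2 1
  0 0 0 0 1
After step 2: ants at (0,3),(2,3),(2,3)
  0 0 0 1 0
  0 0 0 0 0
  0 0 0 5 0
  0 0 0 0 0
After step 3: ants at (0,4),(1,3),(1,3)
  0 0 0 0 1
  0 0 0 3 0
  0 0 0 4 0
  0 0 0 0 0

0 0 0 0 1
0 0 0 3 0
0 0 0 4 0
0 0 0 0 0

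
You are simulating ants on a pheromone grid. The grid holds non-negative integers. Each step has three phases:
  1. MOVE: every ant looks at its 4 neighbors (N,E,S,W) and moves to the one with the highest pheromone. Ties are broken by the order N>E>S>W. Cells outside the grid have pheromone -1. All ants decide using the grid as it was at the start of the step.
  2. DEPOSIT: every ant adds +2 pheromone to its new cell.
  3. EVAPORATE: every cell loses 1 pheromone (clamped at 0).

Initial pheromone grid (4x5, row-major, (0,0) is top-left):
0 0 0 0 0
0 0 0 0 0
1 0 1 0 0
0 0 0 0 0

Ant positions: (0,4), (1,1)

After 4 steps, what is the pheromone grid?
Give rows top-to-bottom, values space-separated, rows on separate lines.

After step 1: ants at (1,4),(0,1)
  0 1 0 0 0
  0 0 0 0 1
  0 0 0 0 0
  0 0 0 0 0
After step 2: ants at (0,4),(0,2)
  0 0 1 0 1
  0 0 0 0 0
  0 0 0 0 0
  0 0 0 0 0
After step 3: ants at (1,4),(0,3)
  0 0 0 1 0
  0 0 0 0 1
  0 0 0 0 0
  0 0 0 0 0
After step 4: ants at (0,4),(0,4)
  0 0 0 0 3
  0 0 0 0 0
  0 0 0 0 0
  0 0 0 0 0

0 0 0 0 3
0 0 0 0 0
0 0 0 0 0
0 0 0 0 0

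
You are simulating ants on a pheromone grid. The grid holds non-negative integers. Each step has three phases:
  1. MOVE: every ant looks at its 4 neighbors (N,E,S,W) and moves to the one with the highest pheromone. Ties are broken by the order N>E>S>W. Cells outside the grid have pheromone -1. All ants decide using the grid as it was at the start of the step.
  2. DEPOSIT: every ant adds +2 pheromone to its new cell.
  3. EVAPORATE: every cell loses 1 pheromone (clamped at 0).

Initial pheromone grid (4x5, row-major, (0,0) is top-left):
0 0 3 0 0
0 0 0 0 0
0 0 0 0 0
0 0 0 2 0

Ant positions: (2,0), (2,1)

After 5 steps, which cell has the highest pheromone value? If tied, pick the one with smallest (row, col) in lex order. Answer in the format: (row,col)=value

Answer: (1,0)=5

Derivation:
Step 1: ant0:(2,0)->N->(1,0) | ant1:(2,1)->N->(1,1)
  grid max=2 at (0,2)
Step 2: ant0:(1,0)->E->(1,1) | ant1:(1,1)->W->(1,0)
  grid max=2 at (1,0)
Step 3: ant0:(1,1)->W->(1,0) | ant1:(1,0)->E->(1,1)
  grid max=3 at (1,0)
Step 4: ant0:(1,0)->E->(1,1) | ant1:(1,1)->W->(1,0)
  grid max=4 at (1,0)
Step 5: ant0:(1,1)->W->(1,0) | ant1:(1,0)->E->(1,1)
  grid max=5 at (1,0)
Final grid:
  0 0 0 0 0
  5 5 0 0 0
  0 0 0 0 0
  0 0 0 0 0
Max pheromone 5 at (1,0)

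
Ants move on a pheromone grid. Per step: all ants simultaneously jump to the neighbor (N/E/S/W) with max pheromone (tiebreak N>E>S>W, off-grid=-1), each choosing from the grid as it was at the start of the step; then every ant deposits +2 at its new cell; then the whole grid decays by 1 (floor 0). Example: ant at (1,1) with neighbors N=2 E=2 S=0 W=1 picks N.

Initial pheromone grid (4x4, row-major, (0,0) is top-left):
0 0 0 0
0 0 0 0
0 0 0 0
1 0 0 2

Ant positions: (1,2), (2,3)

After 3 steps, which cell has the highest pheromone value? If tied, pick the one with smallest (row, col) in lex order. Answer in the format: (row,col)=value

Answer: (3,3)=3

Derivation:
Step 1: ant0:(1,2)->N->(0,2) | ant1:(2,3)->S->(3,3)
  grid max=3 at (3,3)
Step 2: ant0:(0,2)->E->(0,3) | ant1:(3,3)->N->(2,3)
  grid max=2 at (3,3)
Step 3: ant0:(0,3)->S->(1,3) | ant1:(2,3)->S->(3,3)
  grid max=3 at (3,3)
Final grid:
  0 0 0 0
  0 0 0 1
  0 0 0 0
  0 0 0 3
Max pheromone 3 at (3,3)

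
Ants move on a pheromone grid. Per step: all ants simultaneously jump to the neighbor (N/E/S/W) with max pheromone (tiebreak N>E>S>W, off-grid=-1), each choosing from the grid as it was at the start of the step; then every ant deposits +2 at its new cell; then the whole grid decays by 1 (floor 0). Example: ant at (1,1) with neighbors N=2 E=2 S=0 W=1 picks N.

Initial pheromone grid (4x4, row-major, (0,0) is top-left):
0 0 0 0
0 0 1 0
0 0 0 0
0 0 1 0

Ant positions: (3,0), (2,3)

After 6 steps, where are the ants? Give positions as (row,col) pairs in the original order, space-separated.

Step 1: ant0:(3,0)->N->(2,0) | ant1:(2,3)->N->(1,3)
  grid max=1 at (1,3)
Step 2: ant0:(2,0)->N->(1,0) | ant1:(1,3)->N->(0,3)
  grid max=1 at (0,3)
Step 3: ant0:(1,0)->N->(0,0) | ant1:(0,3)->S->(1,3)
  grid max=1 at (0,0)
Step 4: ant0:(0,0)->E->(0,1) | ant1:(1,3)->N->(0,3)
  grid max=1 at (0,1)
Step 5: ant0:(0,1)->E->(0,2) | ant1:(0,3)->S->(1,3)
  grid max=1 at (0,2)
Step 6: ant0:(0,2)->E->(0,3) | ant1:(1,3)->N->(0,3)
  grid max=3 at (0,3)

(0,3) (0,3)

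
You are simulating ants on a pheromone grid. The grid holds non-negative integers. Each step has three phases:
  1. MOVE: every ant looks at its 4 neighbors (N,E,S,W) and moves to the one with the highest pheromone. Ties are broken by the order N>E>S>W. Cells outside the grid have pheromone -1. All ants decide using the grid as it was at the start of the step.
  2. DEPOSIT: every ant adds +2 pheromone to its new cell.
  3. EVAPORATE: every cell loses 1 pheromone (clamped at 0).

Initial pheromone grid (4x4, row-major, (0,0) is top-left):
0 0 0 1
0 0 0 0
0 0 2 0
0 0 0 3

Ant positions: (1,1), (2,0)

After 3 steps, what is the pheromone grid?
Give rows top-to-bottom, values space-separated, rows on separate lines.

After step 1: ants at (0,1),(1,0)
  0 1 0 0
  1 0 0 0
  0 0 1 0
  0 0 0 2
After step 2: ants at (0,2),(0,0)
  1 0 1 0
  0 0 0 0
  0 0 0 0
  0 0 0 1
After step 3: ants at (0,3),(0,1)
  0 1 0 1
  0 0 0 0
  0 0 0 0
  0 0 0 0

0 1 0 1
0 0 0 0
0 0 0 0
0 0 0 0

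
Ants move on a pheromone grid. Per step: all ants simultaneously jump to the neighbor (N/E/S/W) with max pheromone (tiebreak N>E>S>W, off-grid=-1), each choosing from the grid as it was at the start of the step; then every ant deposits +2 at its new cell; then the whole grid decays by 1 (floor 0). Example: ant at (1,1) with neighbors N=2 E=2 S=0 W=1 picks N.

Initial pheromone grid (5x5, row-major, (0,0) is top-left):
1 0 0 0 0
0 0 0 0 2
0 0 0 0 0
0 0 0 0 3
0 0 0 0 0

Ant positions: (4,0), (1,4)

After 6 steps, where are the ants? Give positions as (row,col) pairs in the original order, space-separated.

Step 1: ant0:(4,0)->N->(3,0) | ant1:(1,4)->N->(0,4)
  grid max=2 at (3,4)
Step 2: ant0:(3,0)->N->(2,0) | ant1:(0,4)->S->(1,4)
  grid max=2 at (1,4)
Step 3: ant0:(2,0)->N->(1,0) | ant1:(1,4)->N->(0,4)
  grid max=1 at (0,4)
Step 4: ant0:(1,0)->N->(0,0) | ant1:(0,4)->S->(1,4)
  grid max=2 at (1,4)
Step 5: ant0:(0,0)->E->(0,1) | ant1:(1,4)->N->(0,4)
  grid max=1 at (0,1)
Step 6: ant0:(0,1)->E->(0,2) | ant1:(0,4)->S->(1,4)
  grid max=2 at (1,4)

(0,2) (1,4)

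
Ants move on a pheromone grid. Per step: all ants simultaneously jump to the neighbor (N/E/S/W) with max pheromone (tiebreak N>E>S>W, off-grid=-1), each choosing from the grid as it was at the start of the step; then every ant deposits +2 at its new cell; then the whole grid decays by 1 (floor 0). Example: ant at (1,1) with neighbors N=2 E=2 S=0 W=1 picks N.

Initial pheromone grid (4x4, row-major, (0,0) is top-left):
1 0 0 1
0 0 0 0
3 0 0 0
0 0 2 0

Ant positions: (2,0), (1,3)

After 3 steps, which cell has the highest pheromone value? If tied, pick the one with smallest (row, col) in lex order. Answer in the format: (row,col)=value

Answer: (0,3)=2

Derivation:
Step 1: ant0:(2,0)->N->(1,0) | ant1:(1,3)->N->(0,3)
  grid max=2 at (0,3)
Step 2: ant0:(1,0)->S->(2,0) | ant1:(0,3)->S->(1,3)
  grid max=3 at (2,0)
Step 3: ant0:(2,0)->N->(1,0) | ant1:(1,3)->N->(0,3)
  grid max=2 at (0,3)
Final grid:
  0 0 0 2
  1 0 0 0
  2 0 0 0
  0 0 0 0
Max pheromone 2 at (0,3)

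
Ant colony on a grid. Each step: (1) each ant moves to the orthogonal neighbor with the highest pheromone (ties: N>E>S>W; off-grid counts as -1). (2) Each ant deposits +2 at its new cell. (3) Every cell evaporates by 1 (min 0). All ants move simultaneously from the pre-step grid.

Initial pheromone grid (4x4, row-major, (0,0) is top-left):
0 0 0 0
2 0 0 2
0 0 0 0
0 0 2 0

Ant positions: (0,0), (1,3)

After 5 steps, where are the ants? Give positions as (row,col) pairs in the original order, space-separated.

Step 1: ant0:(0,0)->S->(1,0) | ant1:(1,3)->N->(0,3)
  grid max=3 at (1,0)
Step 2: ant0:(1,0)->N->(0,0) | ant1:(0,3)->S->(1,3)
  grid max=2 at (1,0)
Step 3: ant0:(0,0)->S->(1,0) | ant1:(1,3)->N->(0,3)
  grid max=3 at (1,0)
Step 4: ant0:(1,0)->N->(0,0) | ant1:(0,3)->S->(1,3)
  grid max=2 at (1,0)
Step 5: ant0:(0,0)->S->(1,0) | ant1:(1,3)->N->(0,3)
  grid max=3 at (1,0)

(1,0) (0,3)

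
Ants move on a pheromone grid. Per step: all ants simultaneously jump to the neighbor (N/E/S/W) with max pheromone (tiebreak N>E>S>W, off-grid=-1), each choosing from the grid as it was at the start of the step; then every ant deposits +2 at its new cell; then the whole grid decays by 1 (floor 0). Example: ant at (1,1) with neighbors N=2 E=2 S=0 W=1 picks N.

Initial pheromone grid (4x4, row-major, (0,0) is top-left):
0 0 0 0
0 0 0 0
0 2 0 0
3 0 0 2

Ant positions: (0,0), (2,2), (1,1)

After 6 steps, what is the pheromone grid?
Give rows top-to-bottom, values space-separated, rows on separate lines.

After step 1: ants at (0,1),(2,1),(2,1)
  0 1 0 0
  0 0 0 0
  0 5 0 0
  2 0 0 1
After step 2: ants at (0,2),(1,1),(1,1)
  0 0 1 0
  0 3 0 0
  0 4 0 0
  1 0 0 0
After step 3: ants at (0,3),(2,1),(2,1)
  0 0 0 1
  0 2 0 0
  0 7 0 0
  0 0 0 0
After step 4: ants at (1,3),(1,1),(1,1)
  0 0 0 0
  0 5 0 1
  0 6 0 0
  0 0 0 0
After step 5: ants at (0,3),(2,1),(2,1)
  0 0 0 1
  0 4 0 0
  0 9 0 0
  0 0 0 0
After step 6: ants at (1,3),(1,1),(1,1)
  0 0 0 0
  0 7 0 1
  0 8 0 0
  0 0 0 0

0 0 0 0
0 7 0 1
0 8 0 0
0 0 0 0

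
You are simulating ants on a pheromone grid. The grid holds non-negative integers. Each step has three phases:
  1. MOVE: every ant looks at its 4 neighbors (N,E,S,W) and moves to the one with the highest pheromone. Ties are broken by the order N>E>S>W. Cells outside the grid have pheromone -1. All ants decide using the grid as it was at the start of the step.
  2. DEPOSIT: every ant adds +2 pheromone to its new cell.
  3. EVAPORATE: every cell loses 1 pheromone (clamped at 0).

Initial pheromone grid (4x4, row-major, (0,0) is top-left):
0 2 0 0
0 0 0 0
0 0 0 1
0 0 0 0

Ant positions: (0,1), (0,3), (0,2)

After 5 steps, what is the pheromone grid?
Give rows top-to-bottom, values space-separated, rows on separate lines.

After step 1: ants at (0,2),(1,3),(0,1)
  0 3 1 0
  0 0 0 1
  0 0 0 0
  0 0 0 0
After step 2: ants at (0,1),(0,3),(0,2)
  0 4 2 1
  0 0 0 0
  0 0 0 0
  0 0 0 0
After step 3: ants at (0,2),(0,2),(0,1)
  0 5 5 0
  0 0 0 0
  0 0 0 0
  0 0 0 0
After step 4: ants at (0,1),(0,1),(0,2)
  0 8 6 0
  0 0 0 0
  0 0 0 0
  0 0 0 0
After step 5: ants at (0,2),(0,2),(0,1)
  0 9 9 0
  0 0 0 0
  0 0 0 0
  0 0 0 0

0 9 9 0
0 0 0 0
0 0 0 0
0 0 0 0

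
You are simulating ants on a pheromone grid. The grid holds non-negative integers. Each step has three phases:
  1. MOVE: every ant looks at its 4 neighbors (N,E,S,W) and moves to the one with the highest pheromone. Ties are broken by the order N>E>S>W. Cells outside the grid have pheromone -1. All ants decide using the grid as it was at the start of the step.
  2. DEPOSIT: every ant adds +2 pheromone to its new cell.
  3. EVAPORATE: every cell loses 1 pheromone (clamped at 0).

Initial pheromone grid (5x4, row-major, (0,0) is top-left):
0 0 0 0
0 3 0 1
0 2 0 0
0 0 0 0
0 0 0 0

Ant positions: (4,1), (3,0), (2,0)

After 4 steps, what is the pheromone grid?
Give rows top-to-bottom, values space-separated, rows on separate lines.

After step 1: ants at (3,1),(2,0),(2,1)
  0 0 0 0
  0 2 0 0
  1 3 0 0
  0 1 0 0
  0 0 0 0
After step 2: ants at (2,1),(2,1),(1,1)
  0 0 0 0
  0 3 0 0
  0 6 0 0
  0 0 0 0
  0 0 0 0
After step 3: ants at (1,1),(1,1),(2,1)
  0 0 0 0
  0 6 0 0
  0 7 0 0
  0 0 0 0
  0 0 0 0
After step 4: ants at (2,1),(2,1),(1,1)
  0 0 0 0
  0 7 0 0
  0 10 0 0
  0 0 0 0
  0 0 0 0

0 0 0 0
0 7 0 0
0 10 0 0
0 0 0 0
0 0 0 0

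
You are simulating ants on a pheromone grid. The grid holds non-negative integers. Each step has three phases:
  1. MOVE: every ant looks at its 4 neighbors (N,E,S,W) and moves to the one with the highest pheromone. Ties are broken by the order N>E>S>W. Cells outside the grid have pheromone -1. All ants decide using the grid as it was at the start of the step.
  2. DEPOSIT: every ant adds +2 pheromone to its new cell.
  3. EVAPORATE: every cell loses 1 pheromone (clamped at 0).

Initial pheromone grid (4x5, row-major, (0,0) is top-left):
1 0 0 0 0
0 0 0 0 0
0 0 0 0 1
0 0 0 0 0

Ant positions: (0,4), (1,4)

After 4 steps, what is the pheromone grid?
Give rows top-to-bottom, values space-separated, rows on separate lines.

After step 1: ants at (1,4),(2,4)
  0 0 0 0 0
  0 0 0 0 1
  0 0 0 0 2
  0 0 0 0 0
After step 2: ants at (2,4),(1,4)
  0 0 0 0 0
  0 0 0 0 2
  0 0 0 0 3
  0 0 0 0 0
After step 3: ants at (1,4),(2,4)
  0 0 0 0 0
  0 0 0 0 3
  0 0 0 0 4
  0 0 0 0 0
After step 4: ants at (2,4),(1,4)
  0 0 0 0 0
  0 0 0 0 4
  0 0 0 0 5
  0 0 0 0 0

0 0 0 0 0
0 0 0 0 4
0 0 0 0 5
0 0 0 0 0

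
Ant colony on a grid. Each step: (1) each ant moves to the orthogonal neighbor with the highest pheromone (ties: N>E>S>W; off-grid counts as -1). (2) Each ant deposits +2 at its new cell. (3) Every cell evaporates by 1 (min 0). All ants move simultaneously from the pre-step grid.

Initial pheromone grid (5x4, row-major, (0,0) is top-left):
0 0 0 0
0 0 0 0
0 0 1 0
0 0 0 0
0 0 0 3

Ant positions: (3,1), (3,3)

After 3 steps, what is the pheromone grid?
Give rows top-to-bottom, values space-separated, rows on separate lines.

After step 1: ants at (2,1),(4,3)
  0 0 0 0
  0 0 0 0
  0 1 0 0
  0 0 0 0
  0 0 0 4
After step 2: ants at (1,1),(3,3)
  0 0 0 0
  0 1 0 0
  0 0 0 0
  0 0 0 1
  0 0 0 3
After step 3: ants at (0,1),(4,3)
  0 1 0 0
  0 0 0 0
  0 0 0 0
  0 0 0 0
  0 0 0 4

0 1 0 0
0 0 0 0
0 0 0 0
0 0 0 0
0 0 0 4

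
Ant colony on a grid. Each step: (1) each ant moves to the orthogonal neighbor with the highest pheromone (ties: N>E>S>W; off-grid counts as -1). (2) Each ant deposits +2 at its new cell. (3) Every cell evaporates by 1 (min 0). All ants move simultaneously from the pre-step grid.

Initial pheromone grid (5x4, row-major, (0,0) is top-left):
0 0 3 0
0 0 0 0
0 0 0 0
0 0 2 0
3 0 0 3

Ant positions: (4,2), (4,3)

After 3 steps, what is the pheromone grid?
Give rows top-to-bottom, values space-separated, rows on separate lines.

After step 1: ants at (4,3),(3,3)
  0 0 2 0
  0 0 0 0
  0 0 0 0
  0 0 1 1
  2 0 0 4
After step 2: ants at (3,3),(4,3)
  0 0 1 0
  0 0 0 0
  0 0 0 0
  0 0 0 2
  1 0 0 5
After step 3: ants at (4,3),(3,3)
  0 0 0 0
  0 0 0 0
  0 0 0 0
  0 0 0 3
  0 0 0 6

0 0 0 0
0 0 0 0
0 0 0 0
0 0 0 3
0 0 0 6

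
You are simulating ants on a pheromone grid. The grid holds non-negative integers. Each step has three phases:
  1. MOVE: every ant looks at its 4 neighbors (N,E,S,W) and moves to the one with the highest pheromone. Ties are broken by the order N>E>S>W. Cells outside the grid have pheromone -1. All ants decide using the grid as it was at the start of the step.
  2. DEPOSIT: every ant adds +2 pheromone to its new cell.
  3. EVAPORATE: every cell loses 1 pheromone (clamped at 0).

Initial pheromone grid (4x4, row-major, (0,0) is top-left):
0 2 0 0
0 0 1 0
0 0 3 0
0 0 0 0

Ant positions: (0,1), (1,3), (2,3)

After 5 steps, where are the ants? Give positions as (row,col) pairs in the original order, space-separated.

Step 1: ant0:(0,1)->E->(0,2) | ant1:(1,3)->W->(1,2) | ant2:(2,3)->W->(2,2)
  grid max=4 at (2,2)
Step 2: ant0:(0,2)->S->(1,2) | ant1:(1,2)->S->(2,2) | ant2:(2,2)->N->(1,2)
  grid max=5 at (1,2)
Step 3: ant0:(1,2)->S->(2,2) | ant1:(2,2)->N->(1,2) | ant2:(1,2)->S->(2,2)
  grid max=8 at (2,2)
Step 4: ant0:(2,2)->N->(1,2) | ant1:(1,2)->S->(2,2) | ant2:(2,2)->N->(1,2)
  grid max=9 at (1,2)
Step 5: ant0:(1,2)->S->(2,2) | ant1:(2,2)->N->(1,2) | ant2:(1,2)->S->(2,2)
  grid max=12 at (2,2)

(2,2) (1,2) (2,2)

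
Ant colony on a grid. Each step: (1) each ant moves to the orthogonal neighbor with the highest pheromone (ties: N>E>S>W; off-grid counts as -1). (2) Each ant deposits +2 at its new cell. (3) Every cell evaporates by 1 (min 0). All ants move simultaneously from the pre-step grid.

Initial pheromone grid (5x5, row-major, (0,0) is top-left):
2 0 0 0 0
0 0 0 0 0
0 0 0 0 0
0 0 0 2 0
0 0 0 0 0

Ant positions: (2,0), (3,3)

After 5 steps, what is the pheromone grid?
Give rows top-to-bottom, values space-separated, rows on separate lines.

After step 1: ants at (1,0),(2,3)
  1 0 0 0 0
  1 0 0 0 0
  0 0 0 1 0
  0 0 0 1 0
  0 0 0 0 0
After step 2: ants at (0,0),(3,3)
  2 0 0 0 0
  0 0 0 0 0
  0 0 0 0 0
  0 0 0 2 0
  0 0 0 0 0
After step 3: ants at (0,1),(2,3)
  1 1 0 0 0
  0 0 0 0 0
  0 0 0 1 0
  0 0 0 1 0
  0 0 0 0 0
After step 4: ants at (0,0),(3,3)
  2 0 0 0 0
  0 0 0 0 0
  0 0 0 0 0
  0 0 0 2 0
  0 0 0 0 0
After step 5: ants at (0,1),(2,3)
  1 1 0 0 0
  0 0 0 0 0
  0 0 0 1 0
  0 0 0 1 0
  0 0 0 0 0

1 1 0 0 0
0 0 0 0 0
0 0 0 1 0
0 0 0 1 0
0 0 0 0 0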